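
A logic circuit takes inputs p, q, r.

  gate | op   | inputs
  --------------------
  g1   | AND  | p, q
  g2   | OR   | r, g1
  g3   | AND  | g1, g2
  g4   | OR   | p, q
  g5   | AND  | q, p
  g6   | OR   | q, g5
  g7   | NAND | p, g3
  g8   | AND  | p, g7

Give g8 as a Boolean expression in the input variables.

p AND (p NAND ((p AND q) AND (r OR (p AND q))))

g1 = p AND q
g2 = r OR g1 = r OR (p AND q)
g3 = g1 AND g2 = (p AND q) AND (r OR (p AND q))
g7 = p NAND g3 = p NAND ((p AND q) AND (r OR (p AND q)))
g8 = p AND g7 = p AND (p NAND ((p AND q) AND (r OR (p AND q))))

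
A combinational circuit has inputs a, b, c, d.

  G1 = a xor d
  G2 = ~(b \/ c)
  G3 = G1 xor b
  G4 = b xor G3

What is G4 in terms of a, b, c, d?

b xor ((a xor d) xor b)

G1 = a xor d
G3 = G1 xor b = (a xor d) xor b
G4 = b xor G3 = b xor ((a xor d) xor b)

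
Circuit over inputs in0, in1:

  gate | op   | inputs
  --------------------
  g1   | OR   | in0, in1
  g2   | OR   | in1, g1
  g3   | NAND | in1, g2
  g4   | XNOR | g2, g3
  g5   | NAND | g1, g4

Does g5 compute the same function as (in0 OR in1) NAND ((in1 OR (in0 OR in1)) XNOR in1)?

g1 = in0 OR in1
g2 = in1 OR g1 = in1 OR (in0 OR in1)
g3 = in1 NAND g2 = in1 NAND (in1 OR (in0 OR in1))
g4 = g2 XNOR g3 = (in1 OR (in0 OR in1)) XNOR (in1 NAND (in1 OR (in0 OR in1)))
g5 = g1 NAND g4 = (in0 OR in1) NAND ((in1 OR (in0 OR in1)) XNOR (in1 NAND (in1 OR (in0 OR in1))))
At in0=0, in1=1: circuit gives 1, formula gives 0.

No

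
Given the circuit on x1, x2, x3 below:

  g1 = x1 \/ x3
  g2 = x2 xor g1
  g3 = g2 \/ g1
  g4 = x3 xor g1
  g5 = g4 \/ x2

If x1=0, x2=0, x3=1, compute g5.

0

g1 = 0 \/ 1 = 1
g4 = 1 xor 1 = 0
g5 = 0 \/ 0 = 0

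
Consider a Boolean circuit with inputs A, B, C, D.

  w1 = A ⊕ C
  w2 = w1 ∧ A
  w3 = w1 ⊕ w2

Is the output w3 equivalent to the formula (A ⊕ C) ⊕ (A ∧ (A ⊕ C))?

Yes

w1 = A ⊕ C
w2 = w1 ∧ A = (A ⊕ C) ∧ A
w3 = w1 ⊕ w2 = (A ⊕ C) ⊕ ((A ⊕ C) ∧ A)
At A=0, B=0, C=0, D=0: circuit gives 0, formula gives 0.
At A=0, B=0, C=1, D=0: circuit gives 1, formula gives 1.
Agrees on all 16 inputs.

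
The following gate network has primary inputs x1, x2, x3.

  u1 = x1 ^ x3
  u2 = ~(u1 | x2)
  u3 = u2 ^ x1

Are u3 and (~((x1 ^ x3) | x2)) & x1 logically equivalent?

u1 = x1 ^ x3
u2 = ~(u1 | x2) = ~((x1 ^ x3) | x2)
u3 = u2 ^ x1 = (~((x1 ^ x3) | x2)) ^ x1
At x1=0, x2=0, x3=0: circuit gives 1, formula gives 0.

No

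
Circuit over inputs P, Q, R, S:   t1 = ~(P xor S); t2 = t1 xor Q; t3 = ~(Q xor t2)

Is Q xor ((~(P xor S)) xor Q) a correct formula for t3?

t1 = ~(P xor S)
t2 = t1 xor Q = (~(P xor S)) xor Q
t3 = ~(Q xor t2) = ~(Q xor ((~(P xor S)) xor Q))
At P=0, Q=0, R=0, S=0: circuit gives 0, formula gives 1.

No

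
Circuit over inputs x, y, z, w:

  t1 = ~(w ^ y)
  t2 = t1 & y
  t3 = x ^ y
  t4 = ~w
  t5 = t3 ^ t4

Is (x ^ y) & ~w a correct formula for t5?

No

t3 = x ^ y
t4 = ~w
t5 = t3 ^ t4 = (x ^ y) ^ ~w
At x=0, y=0, z=0, w=0: circuit gives 1, formula gives 0.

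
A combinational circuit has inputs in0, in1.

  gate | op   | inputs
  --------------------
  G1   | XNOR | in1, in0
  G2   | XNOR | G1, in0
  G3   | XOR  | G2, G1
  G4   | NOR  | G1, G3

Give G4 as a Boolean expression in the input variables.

(in1 XNOR in0) NOR (((in1 XNOR in0) XNOR in0) XOR (in1 XNOR in0))

G1 = in1 XNOR in0
G2 = G1 XNOR in0 = (in1 XNOR in0) XNOR in0
G3 = G2 XOR G1 = ((in1 XNOR in0) XNOR in0) XOR (in1 XNOR in0)
G4 = G1 NOR G3 = (in1 XNOR in0) NOR (((in1 XNOR in0) XNOR in0) XOR (in1 XNOR in0))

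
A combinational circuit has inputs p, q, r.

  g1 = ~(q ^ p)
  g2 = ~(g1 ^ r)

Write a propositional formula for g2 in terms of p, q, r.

~((~(q ^ p)) ^ r)

g1 = ~(q ^ p)
g2 = ~(g1 ^ r) = ~((~(q ^ p)) ^ r)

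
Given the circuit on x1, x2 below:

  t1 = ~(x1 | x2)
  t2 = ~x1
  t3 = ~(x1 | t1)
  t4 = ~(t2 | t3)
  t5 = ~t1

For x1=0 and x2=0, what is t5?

t1 = ~(0 | 0) = 1
t5 = ~1 = 0

0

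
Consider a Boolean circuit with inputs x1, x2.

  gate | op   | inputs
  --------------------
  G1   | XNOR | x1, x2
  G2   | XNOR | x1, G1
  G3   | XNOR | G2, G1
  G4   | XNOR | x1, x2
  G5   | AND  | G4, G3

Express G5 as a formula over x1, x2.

(x1 XNOR x2) AND ((x1 XNOR (x1 XNOR x2)) XNOR (x1 XNOR x2))

G1 = x1 XNOR x2
G2 = x1 XNOR G1 = x1 XNOR (x1 XNOR x2)
G3 = G2 XNOR G1 = (x1 XNOR (x1 XNOR x2)) XNOR (x1 XNOR x2)
G4 = x1 XNOR x2
G5 = G4 AND G3 = (x1 XNOR x2) AND ((x1 XNOR (x1 XNOR x2)) XNOR (x1 XNOR x2))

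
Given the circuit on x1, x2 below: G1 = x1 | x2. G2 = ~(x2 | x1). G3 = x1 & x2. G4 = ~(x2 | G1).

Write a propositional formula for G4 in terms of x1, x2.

G1 = x1 | x2
G4 = ~(x2 | G1) = ~(x2 | (x1 | x2))

~(x2 | (x1 | x2))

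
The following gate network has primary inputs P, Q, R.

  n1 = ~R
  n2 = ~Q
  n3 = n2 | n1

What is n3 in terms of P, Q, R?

~Q | ~R

n1 = ~R
n2 = ~Q
n3 = n2 | n1 = ~Q | ~R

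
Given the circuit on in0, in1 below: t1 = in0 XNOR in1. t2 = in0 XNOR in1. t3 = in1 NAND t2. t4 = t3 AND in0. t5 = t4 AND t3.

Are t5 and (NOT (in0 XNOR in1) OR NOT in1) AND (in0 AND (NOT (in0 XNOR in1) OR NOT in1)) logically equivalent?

t2 = in0 XNOR in1
t3 = in1 NAND t2 = in1 NAND (in0 XNOR in1)
t4 = t3 AND in0 = (in1 NAND (in0 XNOR in1)) AND in0
t5 = t4 AND t3 = ((in1 NAND (in0 XNOR in1)) AND in0) AND (in1 NAND (in0 XNOR in1))
At in0=0, in1=0: circuit gives 0, formula gives 0.
At in0=1, in1=0: circuit gives 1, formula gives 1.
Agrees on all 4 inputs.

Yes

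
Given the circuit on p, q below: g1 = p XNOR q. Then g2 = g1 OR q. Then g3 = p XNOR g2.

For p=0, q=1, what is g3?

0

g1 = 0 XNOR 1 = 0
g2 = 0 OR 1 = 1
g3 = 0 XNOR 1 = 0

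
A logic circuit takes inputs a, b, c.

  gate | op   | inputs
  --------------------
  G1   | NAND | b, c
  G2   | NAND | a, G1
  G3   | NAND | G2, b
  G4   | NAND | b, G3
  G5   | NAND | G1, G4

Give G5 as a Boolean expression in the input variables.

(b NAND c) NAND (b NAND ((a NAND (b NAND c)) NAND b))

G1 = b NAND c
G2 = a NAND G1 = a NAND (b NAND c)
G3 = G2 NAND b = (a NAND (b NAND c)) NAND b
G4 = b NAND G3 = b NAND ((a NAND (b NAND c)) NAND b)
G5 = G1 NAND G4 = (b NAND c) NAND (b NAND ((a NAND (b NAND c)) NAND b))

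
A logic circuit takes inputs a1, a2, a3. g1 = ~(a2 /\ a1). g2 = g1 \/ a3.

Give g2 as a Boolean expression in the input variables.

(~(a2 /\ a1)) \/ a3

g1 = ~(a2 /\ a1)
g2 = g1 \/ a3 = (~(a2 /\ a1)) \/ a3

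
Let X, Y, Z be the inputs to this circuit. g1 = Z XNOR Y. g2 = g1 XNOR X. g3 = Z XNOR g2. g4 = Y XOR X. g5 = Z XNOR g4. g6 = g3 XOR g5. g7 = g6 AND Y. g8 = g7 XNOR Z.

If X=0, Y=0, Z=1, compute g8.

0

g1 = 1 XNOR 0 = 0
g2 = 0 XNOR 0 = 1
g3 = 1 XNOR 1 = 1
g4 = 0 XOR 0 = 0
g5 = 1 XNOR 0 = 0
g6 = 1 XOR 0 = 1
g7 = 1 AND 0 = 0
g8 = 0 XNOR 1 = 0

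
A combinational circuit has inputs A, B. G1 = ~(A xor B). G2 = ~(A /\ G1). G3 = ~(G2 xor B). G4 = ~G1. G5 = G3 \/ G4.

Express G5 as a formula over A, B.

G1 = ~(A xor B)
G2 = ~(A /\ G1) = ~(A /\ (~(A xor B)))
G3 = ~(G2 xor B) = ~((~(A /\ (~(A xor B)))) xor B)
G4 = ~G1 = ~(~(A xor B))
G5 = G3 \/ G4 = (~((~(A /\ (~(A xor B)))) xor B)) \/ ~(~(A xor B))

(~((~(A /\ (~(A xor B)))) xor B)) \/ ~(~(A xor B))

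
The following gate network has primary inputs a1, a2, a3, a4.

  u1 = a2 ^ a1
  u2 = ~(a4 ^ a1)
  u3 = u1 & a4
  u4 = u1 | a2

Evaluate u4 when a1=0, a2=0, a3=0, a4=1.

0

u1 = 0 ^ 0 = 0
u4 = 0 | 0 = 0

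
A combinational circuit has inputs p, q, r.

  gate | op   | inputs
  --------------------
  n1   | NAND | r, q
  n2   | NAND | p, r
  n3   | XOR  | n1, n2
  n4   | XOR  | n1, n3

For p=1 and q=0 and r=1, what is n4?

0

n1 = 1 NAND 0 = 1
n2 = 1 NAND 1 = 0
n3 = 1 XOR 0 = 1
n4 = 1 XOR 1 = 0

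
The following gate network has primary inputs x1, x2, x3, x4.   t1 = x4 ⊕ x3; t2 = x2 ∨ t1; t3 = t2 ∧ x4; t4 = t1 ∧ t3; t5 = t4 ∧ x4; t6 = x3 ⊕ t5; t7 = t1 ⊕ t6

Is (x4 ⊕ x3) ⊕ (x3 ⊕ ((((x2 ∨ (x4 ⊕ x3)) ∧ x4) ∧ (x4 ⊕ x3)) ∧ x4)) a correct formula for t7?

t1 = x4 ⊕ x3
t2 = x2 ∨ t1 = x2 ∨ (x4 ⊕ x3)
t3 = t2 ∧ x4 = (x2 ∨ (x4 ⊕ x3)) ∧ x4
t4 = t1 ∧ t3 = (x4 ⊕ x3) ∧ ((x2 ∨ (x4 ⊕ x3)) ∧ x4)
t5 = t4 ∧ x4 = ((x4 ⊕ x3) ∧ ((x2 ∨ (x4 ⊕ x3)) ∧ x4)) ∧ x4
t6 = x3 ⊕ t5 = x3 ⊕ (((x4 ⊕ x3) ∧ ((x2 ∨ (x4 ⊕ x3)) ∧ x4)) ∧ x4)
t7 = t1 ⊕ t6 = (x4 ⊕ x3) ⊕ (x3 ⊕ (((x4 ⊕ x3) ∧ ((x2 ∨ (x4 ⊕ x3)) ∧ x4)) ∧ x4))
At x1=0, x2=0, x3=0, x4=0: circuit gives 0, formula gives 0.
At x1=0, x2=0, x3=1, x4=1: circuit gives 1, formula gives 1.
Agrees on all 16 inputs.

Yes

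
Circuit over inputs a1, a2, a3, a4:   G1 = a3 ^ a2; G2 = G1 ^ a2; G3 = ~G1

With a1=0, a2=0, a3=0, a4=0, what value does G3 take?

1

G1 = 0 ^ 0 = 0
G3 = ~0 = 1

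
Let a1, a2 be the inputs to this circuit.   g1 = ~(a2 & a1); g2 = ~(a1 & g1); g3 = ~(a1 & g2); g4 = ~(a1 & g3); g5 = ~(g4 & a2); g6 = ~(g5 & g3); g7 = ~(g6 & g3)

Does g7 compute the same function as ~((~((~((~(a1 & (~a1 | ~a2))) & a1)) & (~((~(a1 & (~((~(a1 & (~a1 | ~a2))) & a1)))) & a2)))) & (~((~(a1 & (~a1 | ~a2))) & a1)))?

Yes

g1 = ~(a2 & a1)
g2 = ~(a1 & g1) = ~(a1 & (~(a2 & a1)))
g3 = ~(a1 & g2) = ~(a1 & (~(a1 & (~(a2 & a1)))))
g4 = ~(a1 & g3) = ~(a1 & (~(a1 & (~(a1 & (~(a2 & a1)))))))
g5 = ~(g4 & a2) = ~((~(a1 & (~(a1 & (~(a1 & (~(a2 & a1)))))))) & a2)
g6 = ~(g5 & g3) = ~((~((~(a1 & (~(a1 & (~(a1 & (~(a2 & a1)))))))) & a2)) & (~(a1 & (~(a1 & (~(a2 & a1)))))))
g7 = ~(g6 & g3) = ~((~((~((~(a1 & (~(a1 & (~(a1 & (~(a2 & a1)))))))) & a2)) & (~(a1 & (~(a1 & (~(a2 & a1)))))))) & (~(a1 & (~(a1 & (~(a2 & a1)))))))
At a1=0, a2=1: circuit gives 0, formula gives 0.
At a1=0, a2=0: circuit gives 1, formula gives 1.
Agrees on all 4 inputs.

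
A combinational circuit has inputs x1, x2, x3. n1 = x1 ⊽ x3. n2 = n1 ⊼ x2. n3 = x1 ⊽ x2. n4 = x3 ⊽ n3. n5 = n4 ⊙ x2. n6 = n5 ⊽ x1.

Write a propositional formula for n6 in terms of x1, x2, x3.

n3 = x1 ⊽ x2
n4 = x3 ⊽ n3 = x3 ⊽ (x1 ⊽ x2)
n5 = n4 ⊙ x2 = (x3 ⊽ (x1 ⊽ x2)) ⊙ x2
n6 = n5 ⊽ x1 = ((x3 ⊽ (x1 ⊽ x2)) ⊙ x2) ⊽ x1

((x3 ⊽ (x1 ⊽ x2)) ⊙ x2) ⊽ x1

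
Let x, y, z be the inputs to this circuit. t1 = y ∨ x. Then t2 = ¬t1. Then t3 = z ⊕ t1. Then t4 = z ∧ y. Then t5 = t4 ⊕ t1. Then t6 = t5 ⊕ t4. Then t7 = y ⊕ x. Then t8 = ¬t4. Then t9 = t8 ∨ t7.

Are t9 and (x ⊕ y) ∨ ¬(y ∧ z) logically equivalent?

Yes

t4 = z ∧ y
t7 = y ⊕ x
t8 = ¬t4 = ¬(z ∧ y)
t9 = t8 ∨ t7 = ¬(z ∧ y) ∨ (y ⊕ x)
At x=1, y=1, z=1: circuit gives 0, formula gives 0.
At x=0, y=0, z=0: circuit gives 1, formula gives 1.
Agrees on all 8 inputs.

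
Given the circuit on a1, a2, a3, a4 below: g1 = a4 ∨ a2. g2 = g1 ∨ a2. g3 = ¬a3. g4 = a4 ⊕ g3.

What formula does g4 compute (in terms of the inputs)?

a4 ⊕ ¬a3

g3 = ¬a3
g4 = a4 ⊕ g3 = a4 ⊕ ¬a3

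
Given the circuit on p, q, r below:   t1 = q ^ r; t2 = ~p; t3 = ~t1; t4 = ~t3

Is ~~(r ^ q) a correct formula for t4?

Yes

t1 = q ^ r
t3 = ~t1 = ~(q ^ r)
t4 = ~t3 = ~~(q ^ r)
At p=0, q=0, r=0: circuit gives 0, formula gives 0.
At p=0, q=0, r=1: circuit gives 1, formula gives 1.
Agrees on all 8 inputs.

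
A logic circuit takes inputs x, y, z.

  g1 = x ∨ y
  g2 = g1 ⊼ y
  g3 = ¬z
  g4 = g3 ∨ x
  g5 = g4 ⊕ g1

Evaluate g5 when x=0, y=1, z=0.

g1 = 0 ∨ 1 = 1
g3 = ¬0 = 1
g4 = 1 ∨ 0 = 1
g5 = 1 ⊕ 1 = 0

0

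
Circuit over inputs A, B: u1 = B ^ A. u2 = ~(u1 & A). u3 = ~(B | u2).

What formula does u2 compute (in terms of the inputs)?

~((B ^ A) & A)

u1 = B ^ A
u2 = ~(u1 & A) = ~((B ^ A) & A)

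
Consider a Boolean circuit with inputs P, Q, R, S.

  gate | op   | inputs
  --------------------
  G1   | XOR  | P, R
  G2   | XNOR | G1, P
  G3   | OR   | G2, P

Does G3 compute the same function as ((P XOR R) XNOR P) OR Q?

No

G1 = P XOR R
G2 = G1 XNOR P = (P XOR R) XNOR P
G3 = G2 OR P = ((P XOR R) XNOR P) OR P
At P=0, Q=1, R=1, S=0: circuit gives 0, formula gives 1.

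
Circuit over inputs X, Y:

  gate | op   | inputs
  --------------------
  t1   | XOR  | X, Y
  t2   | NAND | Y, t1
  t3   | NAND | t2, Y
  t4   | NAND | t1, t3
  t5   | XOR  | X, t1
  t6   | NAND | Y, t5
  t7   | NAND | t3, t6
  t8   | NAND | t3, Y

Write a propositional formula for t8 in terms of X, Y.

t1 = X XOR Y
t2 = Y NAND t1 = Y NAND (X XOR Y)
t3 = t2 NAND Y = (Y NAND (X XOR Y)) NAND Y
t8 = t3 NAND Y = ((Y NAND (X XOR Y)) NAND Y) NAND Y

((Y NAND (X XOR Y)) NAND Y) NAND Y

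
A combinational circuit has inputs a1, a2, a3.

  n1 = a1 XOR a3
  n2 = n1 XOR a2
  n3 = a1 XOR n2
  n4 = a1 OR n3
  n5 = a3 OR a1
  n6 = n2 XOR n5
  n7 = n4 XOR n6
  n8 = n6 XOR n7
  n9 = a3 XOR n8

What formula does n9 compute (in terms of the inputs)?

a3 XOR ((((a1 XOR a3) XOR a2) XOR (a3 OR a1)) XOR ((a1 OR (a1 XOR ((a1 XOR a3) XOR a2))) XOR (((a1 XOR a3) XOR a2) XOR (a3 OR a1))))

n1 = a1 XOR a3
n2 = n1 XOR a2 = (a1 XOR a3) XOR a2
n3 = a1 XOR n2 = a1 XOR ((a1 XOR a3) XOR a2)
n4 = a1 OR n3 = a1 OR (a1 XOR ((a1 XOR a3) XOR a2))
n5 = a3 OR a1
n6 = n2 XOR n5 = ((a1 XOR a3) XOR a2) XOR (a3 OR a1)
n7 = n4 XOR n6 = (a1 OR (a1 XOR ((a1 XOR a3) XOR a2))) XOR (((a1 XOR a3) XOR a2) XOR (a3 OR a1))
n8 = n6 XOR n7 = (((a1 XOR a3) XOR a2) XOR (a3 OR a1)) XOR ((a1 OR (a1 XOR ((a1 XOR a3) XOR a2))) XOR (((a1 XOR a3) XOR a2) XOR (a3 OR a1)))
n9 = a3 XOR n8 = a3 XOR ((((a1 XOR a3) XOR a2) XOR (a3 OR a1)) XOR ((a1 OR (a1 XOR ((a1 XOR a3) XOR a2))) XOR (((a1 XOR a3) XOR a2) XOR (a3 OR a1))))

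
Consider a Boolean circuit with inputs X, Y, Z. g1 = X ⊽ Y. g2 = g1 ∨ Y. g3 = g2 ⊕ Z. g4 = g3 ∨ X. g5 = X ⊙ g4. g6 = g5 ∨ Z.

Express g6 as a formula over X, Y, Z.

(X ⊙ ((((X ⊽ Y) ∨ Y) ⊕ Z) ∨ X)) ∨ Z

g1 = X ⊽ Y
g2 = g1 ∨ Y = (X ⊽ Y) ∨ Y
g3 = g2 ⊕ Z = ((X ⊽ Y) ∨ Y) ⊕ Z
g4 = g3 ∨ X = (((X ⊽ Y) ∨ Y) ⊕ Z) ∨ X
g5 = X ⊙ g4 = X ⊙ ((((X ⊽ Y) ∨ Y) ⊕ Z) ∨ X)
g6 = g5 ∨ Z = (X ⊙ ((((X ⊽ Y) ∨ Y) ⊕ Z) ∨ X)) ∨ Z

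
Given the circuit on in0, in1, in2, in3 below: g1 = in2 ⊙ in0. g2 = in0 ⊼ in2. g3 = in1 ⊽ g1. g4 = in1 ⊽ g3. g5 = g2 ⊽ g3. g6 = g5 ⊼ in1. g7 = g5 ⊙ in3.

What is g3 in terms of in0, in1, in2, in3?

g1 = in2 ⊙ in0
g3 = in1 ⊽ g1 = in1 ⊽ (in2 ⊙ in0)

in1 ⊽ (in2 ⊙ in0)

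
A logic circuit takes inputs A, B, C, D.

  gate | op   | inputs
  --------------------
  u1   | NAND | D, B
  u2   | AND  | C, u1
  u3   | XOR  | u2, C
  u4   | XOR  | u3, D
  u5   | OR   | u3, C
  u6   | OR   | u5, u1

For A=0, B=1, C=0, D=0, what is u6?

1

u1 = 0 NAND 1 = 1
u2 = 0 AND 1 = 0
u3 = 0 XOR 0 = 0
u5 = 0 OR 0 = 0
u6 = 0 OR 1 = 1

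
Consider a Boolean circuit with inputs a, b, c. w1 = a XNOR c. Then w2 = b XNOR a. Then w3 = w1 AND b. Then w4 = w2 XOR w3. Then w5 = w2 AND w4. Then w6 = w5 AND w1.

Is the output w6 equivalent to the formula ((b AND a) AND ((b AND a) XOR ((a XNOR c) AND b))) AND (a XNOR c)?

No

w1 = a XNOR c
w2 = b XNOR a
w3 = w1 AND b = (a XNOR c) AND b
w4 = w2 XOR w3 = (b XNOR a) XOR ((a XNOR c) AND b)
w5 = w2 AND w4 = (b XNOR a) AND ((b XNOR a) XOR ((a XNOR c) AND b))
w6 = w5 AND w1 = ((b XNOR a) AND ((b XNOR a) XOR ((a XNOR c) AND b))) AND (a XNOR c)
At a=0, b=0, c=0: circuit gives 1, formula gives 0.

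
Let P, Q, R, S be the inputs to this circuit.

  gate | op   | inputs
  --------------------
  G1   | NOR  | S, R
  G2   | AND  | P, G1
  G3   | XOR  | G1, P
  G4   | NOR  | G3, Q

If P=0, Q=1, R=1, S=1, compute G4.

0

G1 = 1 NOR 1 = 0
G3 = 0 XOR 0 = 0
G4 = 0 NOR 1 = 0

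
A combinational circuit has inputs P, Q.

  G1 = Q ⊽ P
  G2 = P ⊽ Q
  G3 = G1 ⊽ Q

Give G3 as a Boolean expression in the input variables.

(Q ⊽ P) ⊽ Q

G1 = Q ⊽ P
G3 = G1 ⊽ Q = (Q ⊽ P) ⊽ Q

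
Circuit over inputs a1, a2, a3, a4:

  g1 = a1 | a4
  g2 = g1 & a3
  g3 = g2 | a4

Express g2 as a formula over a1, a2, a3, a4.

(a1 | a4) & a3

g1 = a1 | a4
g2 = g1 & a3 = (a1 | a4) & a3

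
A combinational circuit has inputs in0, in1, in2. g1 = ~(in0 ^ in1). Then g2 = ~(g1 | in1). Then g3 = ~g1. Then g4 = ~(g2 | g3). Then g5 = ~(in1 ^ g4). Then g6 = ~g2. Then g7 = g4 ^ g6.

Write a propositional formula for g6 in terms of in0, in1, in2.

~(~((~(in0 ^ in1)) | in1))

g1 = ~(in0 ^ in1)
g2 = ~(g1 | in1) = ~((~(in0 ^ in1)) | in1)
g6 = ~g2 = ~(~((~(in0 ^ in1)) | in1))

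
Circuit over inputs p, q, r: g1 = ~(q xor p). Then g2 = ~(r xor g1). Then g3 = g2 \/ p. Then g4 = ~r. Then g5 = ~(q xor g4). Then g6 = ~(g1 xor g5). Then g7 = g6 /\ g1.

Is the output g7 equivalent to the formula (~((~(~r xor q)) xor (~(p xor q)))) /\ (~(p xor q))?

g1 = ~(q xor p)
g4 = ~r
g5 = ~(q xor g4) = ~(q xor ~r)
g6 = ~(g1 xor g5) = ~((~(q xor p)) xor (~(q xor ~r)))
g7 = g6 /\ g1 = (~((~(q xor p)) xor (~(q xor ~r)))) /\ (~(q xor p))
At p=0, q=0, r=0: circuit gives 0, formula gives 0.
At p=0, q=0, r=1: circuit gives 1, formula gives 1.
Agrees on all 8 inputs.

Yes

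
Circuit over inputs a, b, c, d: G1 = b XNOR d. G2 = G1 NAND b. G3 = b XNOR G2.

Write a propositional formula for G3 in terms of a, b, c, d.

b XNOR ((b XNOR d) NAND b)

G1 = b XNOR d
G2 = G1 NAND b = (b XNOR d) NAND b
G3 = b XNOR G2 = b XNOR ((b XNOR d) NAND b)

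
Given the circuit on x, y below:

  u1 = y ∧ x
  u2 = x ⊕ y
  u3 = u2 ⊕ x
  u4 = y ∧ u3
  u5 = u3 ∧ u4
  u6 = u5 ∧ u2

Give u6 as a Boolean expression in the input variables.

(((x ⊕ y) ⊕ x) ∧ (y ∧ ((x ⊕ y) ⊕ x))) ∧ (x ⊕ y)

u2 = x ⊕ y
u3 = u2 ⊕ x = (x ⊕ y) ⊕ x
u4 = y ∧ u3 = y ∧ ((x ⊕ y) ⊕ x)
u5 = u3 ∧ u4 = ((x ⊕ y) ⊕ x) ∧ (y ∧ ((x ⊕ y) ⊕ x))
u6 = u5 ∧ u2 = (((x ⊕ y) ⊕ x) ∧ (y ∧ ((x ⊕ y) ⊕ x))) ∧ (x ⊕ y)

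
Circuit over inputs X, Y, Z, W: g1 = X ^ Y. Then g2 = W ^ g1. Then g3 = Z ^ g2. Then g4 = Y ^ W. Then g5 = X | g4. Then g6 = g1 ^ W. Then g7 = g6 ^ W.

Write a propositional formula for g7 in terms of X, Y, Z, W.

g1 = X ^ Y
g6 = g1 ^ W = (X ^ Y) ^ W
g7 = g6 ^ W = ((X ^ Y) ^ W) ^ W

((X ^ Y) ^ W) ^ W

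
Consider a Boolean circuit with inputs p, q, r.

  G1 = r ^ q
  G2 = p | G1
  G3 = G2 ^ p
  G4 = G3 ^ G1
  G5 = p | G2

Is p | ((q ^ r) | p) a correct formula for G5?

G1 = r ^ q
G2 = p | G1 = p | (r ^ q)
G5 = p | G2 = p | (p | (r ^ q))
At p=0, q=0, r=0: circuit gives 0, formula gives 0.
At p=0, q=0, r=1: circuit gives 1, formula gives 1.
Agrees on all 8 inputs.

Yes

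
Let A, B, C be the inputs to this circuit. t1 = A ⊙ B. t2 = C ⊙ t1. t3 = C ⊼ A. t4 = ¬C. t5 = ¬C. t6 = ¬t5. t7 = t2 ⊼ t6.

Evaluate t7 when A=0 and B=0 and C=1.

0

t1 = 0 ⊙ 0 = 1
t2 = 1 ⊙ 1 = 1
t5 = ¬1 = 0
t6 = ¬0 = 1
t7 = 1 ⊼ 1 = 0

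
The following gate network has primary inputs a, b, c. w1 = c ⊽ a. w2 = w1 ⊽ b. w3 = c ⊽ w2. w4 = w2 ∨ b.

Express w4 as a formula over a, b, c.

w1 = c ⊽ a
w2 = w1 ⊽ b = (c ⊽ a) ⊽ b
w4 = w2 ∨ b = ((c ⊽ a) ⊽ b) ∨ b

((c ⊽ a) ⊽ b) ∨ b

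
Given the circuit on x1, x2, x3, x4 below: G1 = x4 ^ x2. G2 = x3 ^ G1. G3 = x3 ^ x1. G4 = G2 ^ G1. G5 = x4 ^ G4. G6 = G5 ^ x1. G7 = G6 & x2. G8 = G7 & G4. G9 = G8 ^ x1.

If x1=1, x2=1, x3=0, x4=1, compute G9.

1

G1 = 1 ^ 1 = 0
G2 = 0 ^ 0 = 0
G4 = 0 ^ 0 = 0
G5 = 1 ^ 0 = 1
G6 = 1 ^ 1 = 0
G7 = 0 & 1 = 0
G8 = 0 & 0 = 0
G9 = 0 ^ 1 = 1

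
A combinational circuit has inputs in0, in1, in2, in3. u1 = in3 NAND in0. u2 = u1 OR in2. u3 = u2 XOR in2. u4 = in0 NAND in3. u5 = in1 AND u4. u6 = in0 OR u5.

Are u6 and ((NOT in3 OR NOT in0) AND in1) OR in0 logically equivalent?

Yes

u4 = in0 NAND in3
u5 = in1 AND u4 = in1 AND (in0 NAND in3)
u6 = in0 OR u5 = in0 OR (in1 AND (in0 NAND in3))
At in0=0, in1=0, in2=0, in3=0: circuit gives 0, formula gives 0.
At in0=0, in1=1, in2=0, in3=0: circuit gives 1, formula gives 1.
Agrees on all 16 inputs.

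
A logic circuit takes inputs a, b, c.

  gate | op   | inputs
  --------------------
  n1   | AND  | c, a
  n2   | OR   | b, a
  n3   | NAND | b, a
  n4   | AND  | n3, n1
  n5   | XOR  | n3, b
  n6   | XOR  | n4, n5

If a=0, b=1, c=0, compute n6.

0

n1 = 0 AND 0 = 0
n3 = 1 NAND 0 = 1
n4 = 1 AND 0 = 0
n5 = 1 XOR 1 = 0
n6 = 0 XOR 0 = 0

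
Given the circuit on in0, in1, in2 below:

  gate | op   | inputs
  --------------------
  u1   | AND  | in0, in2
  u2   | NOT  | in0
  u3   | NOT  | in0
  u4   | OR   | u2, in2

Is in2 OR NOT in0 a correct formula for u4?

Yes

u2 = NOT in0
u4 = u2 OR in2 = NOT in0 OR in2
At in0=1, in1=0, in2=0: circuit gives 0, formula gives 0.
At in0=0, in1=0, in2=0: circuit gives 1, formula gives 1.
Agrees on all 8 inputs.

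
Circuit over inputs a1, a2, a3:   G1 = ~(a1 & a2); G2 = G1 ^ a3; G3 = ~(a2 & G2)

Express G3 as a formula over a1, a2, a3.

G1 = ~(a1 & a2)
G2 = G1 ^ a3 = (~(a1 & a2)) ^ a3
G3 = ~(a2 & G2) = ~(a2 & ((~(a1 & a2)) ^ a3))

~(a2 & ((~(a1 & a2)) ^ a3))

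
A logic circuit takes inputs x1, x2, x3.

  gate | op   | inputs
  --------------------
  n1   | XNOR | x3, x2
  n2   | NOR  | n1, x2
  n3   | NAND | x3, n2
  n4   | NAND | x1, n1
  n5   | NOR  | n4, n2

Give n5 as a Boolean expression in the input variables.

n1 = x3 XNOR x2
n2 = n1 NOR x2 = (x3 XNOR x2) NOR x2
n4 = x1 NAND n1 = x1 NAND (x3 XNOR x2)
n5 = n4 NOR n2 = (x1 NAND (x3 XNOR x2)) NOR ((x3 XNOR x2) NOR x2)

(x1 NAND (x3 XNOR x2)) NOR ((x3 XNOR x2) NOR x2)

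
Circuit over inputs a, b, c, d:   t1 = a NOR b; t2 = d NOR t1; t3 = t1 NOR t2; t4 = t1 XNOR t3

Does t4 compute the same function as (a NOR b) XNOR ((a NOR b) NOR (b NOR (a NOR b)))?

t1 = a NOR b
t2 = d NOR t1 = d NOR (a NOR b)
t3 = t1 NOR t2 = (a NOR b) NOR (d NOR (a NOR b))
t4 = t1 XNOR t3 = (a NOR b) XNOR ((a NOR b) NOR (d NOR (a NOR b)))
At a=0, b=1, c=0, d=0: circuit gives 1, formula gives 0.

No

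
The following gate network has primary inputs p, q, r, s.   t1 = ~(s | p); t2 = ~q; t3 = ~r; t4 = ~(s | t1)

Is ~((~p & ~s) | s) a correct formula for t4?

t1 = ~(s | p)
t4 = ~(s | t1) = ~(s | (~(s | p)))
At p=0, q=0, r=0, s=0: circuit gives 0, formula gives 0.
At p=1, q=0, r=0, s=0: circuit gives 1, formula gives 1.
Agrees on all 16 inputs.

Yes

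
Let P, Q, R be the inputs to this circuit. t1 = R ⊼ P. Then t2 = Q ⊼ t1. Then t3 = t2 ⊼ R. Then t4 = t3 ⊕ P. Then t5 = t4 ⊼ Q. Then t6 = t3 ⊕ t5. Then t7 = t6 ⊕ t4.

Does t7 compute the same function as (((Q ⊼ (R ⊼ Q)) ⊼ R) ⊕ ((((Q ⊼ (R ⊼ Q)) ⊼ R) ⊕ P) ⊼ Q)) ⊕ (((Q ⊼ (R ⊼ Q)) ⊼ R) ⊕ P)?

t1 = R ⊼ P
t2 = Q ⊼ t1 = Q ⊼ (R ⊼ P)
t3 = t2 ⊼ R = (Q ⊼ (R ⊼ P)) ⊼ R
t4 = t3 ⊕ P = ((Q ⊼ (R ⊼ P)) ⊼ R) ⊕ P
t5 = t4 ⊼ Q = (((Q ⊼ (R ⊼ P)) ⊼ R) ⊕ P) ⊼ Q
t6 = t3 ⊕ t5 = ((Q ⊼ (R ⊼ P)) ⊼ R) ⊕ ((((Q ⊼ (R ⊼ P)) ⊼ R) ⊕ P) ⊼ Q)
t7 = t6 ⊕ t4 = (((Q ⊼ (R ⊼ P)) ⊼ R) ⊕ ((((Q ⊼ (R ⊼ P)) ⊼ R) ⊕ P) ⊼ Q)) ⊕ (((Q ⊼ (R ⊼ P)) ⊼ R) ⊕ P)
At P=0, Q=1, R=1: circuit gives 0, formula gives 1.

No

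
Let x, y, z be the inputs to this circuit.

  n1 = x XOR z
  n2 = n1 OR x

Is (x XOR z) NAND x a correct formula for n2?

No

n1 = x XOR z
n2 = n1 OR x = (x XOR z) OR x
At x=0, y=0, z=0: circuit gives 0, formula gives 1.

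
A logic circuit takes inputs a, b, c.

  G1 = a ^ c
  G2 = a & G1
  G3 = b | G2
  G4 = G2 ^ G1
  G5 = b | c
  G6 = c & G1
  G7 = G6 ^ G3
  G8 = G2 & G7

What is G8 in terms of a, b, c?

G1 = a ^ c
G2 = a & G1 = a & (a ^ c)
G3 = b | G2 = b | (a & (a ^ c))
G6 = c & G1 = c & (a ^ c)
G7 = G6 ^ G3 = (c & (a ^ c)) ^ (b | (a & (a ^ c)))
G8 = G2 & G7 = (a & (a ^ c)) & ((c & (a ^ c)) ^ (b | (a & (a ^ c))))

(a & (a ^ c)) & ((c & (a ^ c)) ^ (b | (a & (a ^ c))))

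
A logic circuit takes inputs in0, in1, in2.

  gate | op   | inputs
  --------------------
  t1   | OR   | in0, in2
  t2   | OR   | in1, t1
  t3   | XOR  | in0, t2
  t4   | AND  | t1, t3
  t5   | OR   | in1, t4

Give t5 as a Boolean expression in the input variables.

t1 = in0 OR in2
t2 = in1 OR t1 = in1 OR (in0 OR in2)
t3 = in0 XOR t2 = in0 XOR (in1 OR (in0 OR in2))
t4 = t1 AND t3 = (in0 OR in2) AND (in0 XOR (in1 OR (in0 OR in2)))
t5 = in1 OR t4 = in1 OR ((in0 OR in2) AND (in0 XOR (in1 OR (in0 OR in2))))

in1 OR ((in0 OR in2) AND (in0 XOR (in1 OR (in0 OR in2))))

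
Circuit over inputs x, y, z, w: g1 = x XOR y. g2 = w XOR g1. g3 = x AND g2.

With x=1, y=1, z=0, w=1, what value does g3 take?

1

g1 = 1 XOR 1 = 0
g2 = 1 XOR 0 = 1
g3 = 1 AND 1 = 1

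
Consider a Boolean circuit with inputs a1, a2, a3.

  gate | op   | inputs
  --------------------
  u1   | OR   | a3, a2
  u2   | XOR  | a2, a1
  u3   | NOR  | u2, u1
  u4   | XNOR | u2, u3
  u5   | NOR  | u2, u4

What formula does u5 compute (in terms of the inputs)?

u1 = a3 OR a2
u2 = a2 XOR a1
u3 = u2 NOR u1 = (a2 XOR a1) NOR (a3 OR a2)
u4 = u2 XNOR u3 = (a2 XOR a1) XNOR ((a2 XOR a1) NOR (a3 OR a2))
u5 = u2 NOR u4 = (a2 XOR a1) NOR ((a2 XOR a1) XNOR ((a2 XOR a1) NOR (a3 OR a2)))

(a2 XOR a1) NOR ((a2 XOR a1) XNOR ((a2 XOR a1) NOR (a3 OR a2)))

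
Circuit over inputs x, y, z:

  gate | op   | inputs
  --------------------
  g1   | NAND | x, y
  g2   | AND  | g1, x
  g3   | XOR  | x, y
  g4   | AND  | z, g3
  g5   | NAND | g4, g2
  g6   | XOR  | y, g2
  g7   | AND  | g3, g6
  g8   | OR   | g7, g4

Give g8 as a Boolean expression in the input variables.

((x XOR y) AND (y XOR ((x NAND y) AND x))) OR (z AND (x XOR y))

g1 = x NAND y
g2 = g1 AND x = (x NAND y) AND x
g3 = x XOR y
g4 = z AND g3 = z AND (x XOR y)
g6 = y XOR g2 = y XOR ((x NAND y) AND x)
g7 = g3 AND g6 = (x XOR y) AND (y XOR ((x NAND y) AND x))
g8 = g7 OR g4 = ((x XOR y) AND (y XOR ((x NAND y) AND x))) OR (z AND (x XOR y))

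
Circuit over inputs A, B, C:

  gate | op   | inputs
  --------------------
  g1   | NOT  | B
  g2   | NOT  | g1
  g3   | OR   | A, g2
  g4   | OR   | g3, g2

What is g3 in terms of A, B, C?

g1 = NOT B
g2 = NOT g1 = NOT NOT B
g3 = A OR g2 = A OR NOT NOT B

A OR NOT NOT B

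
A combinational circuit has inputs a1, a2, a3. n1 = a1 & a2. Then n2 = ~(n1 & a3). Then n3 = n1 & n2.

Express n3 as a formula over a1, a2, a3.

(a1 & a2) & (~((a1 & a2) & a3))

n1 = a1 & a2
n2 = ~(n1 & a3) = ~((a1 & a2) & a3)
n3 = n1 & n2 = (a1 & a2) & (~((a1 & a2) & a3))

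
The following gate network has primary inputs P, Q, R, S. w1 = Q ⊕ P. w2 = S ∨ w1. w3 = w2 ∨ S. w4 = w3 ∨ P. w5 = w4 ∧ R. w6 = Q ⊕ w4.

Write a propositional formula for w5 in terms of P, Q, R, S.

w1 = Q ⊕ P
w2 = S ∨ w1 = S ∨ (Q ⊕ P)
w3 = w2 ∨ S = (S ∨ (Q ⊕ P)) ∨ S
w4 = w3 ∨ P = ((S ∨ (Q ⊕ P)) ∨ S) ∨ P
w5 = w4 ∧ R = (((S ∨ (Q ⊕ P)) ∨ S) ∨ P) ∧ R

(((S ∨ (Q ⊕ P)) ∨ S) ∨ P) ∧ R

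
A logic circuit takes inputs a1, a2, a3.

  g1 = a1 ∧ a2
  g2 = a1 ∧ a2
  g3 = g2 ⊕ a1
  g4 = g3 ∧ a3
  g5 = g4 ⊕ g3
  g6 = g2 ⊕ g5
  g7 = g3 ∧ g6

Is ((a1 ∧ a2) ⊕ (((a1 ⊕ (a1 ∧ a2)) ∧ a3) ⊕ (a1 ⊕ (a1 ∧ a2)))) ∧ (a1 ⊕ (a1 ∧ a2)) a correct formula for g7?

g2 = a1 ∧ a2
g3 = g2 ⊕ a1 = (a1 ∧ a2) ⊕ a1
g4 = g3 ∧ a3 = ((a1 ∧ a2) ⊕ a1) ∧ a3
g5 = g4 ⊕ g3 = (((a1 ∧ a2) ⊕ a1) ∧ a3) ⊕ ((a1 ∧ a2) ⊕ a1)
g6 = g2 ⊕ g5 = (a1 ∧ a2) ⊕ ((((a1 ∧ a2) ⊕ a1) ∧ a3) ⊕ ((a1 ∧ a2) ⊕ a1))
g7 = g3 ∧ g6 = ((a1 ∧ a2) ⊕ a1) ∧ ((a1 ∧ a2) ⊕ ((((a1 ∧ a2) ⊕ a1) ∧ a3) ⊕ ((a1 ∧ a2) ⊕ a1)))
At a1=0, a2=0, a3=0: circuit gives 0, formula gives 0.
At a1=1, a2=0, a3=0: circuit gives 1, formula gives 1.
Agrees on all 8 inputs.

Yes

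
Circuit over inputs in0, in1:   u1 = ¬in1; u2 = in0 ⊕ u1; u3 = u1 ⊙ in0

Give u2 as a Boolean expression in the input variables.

in0 ⊕ ¬in1

u1 = ¬in1
u2 = in0 ⊕ u1 = in0 ⊕ ¬in1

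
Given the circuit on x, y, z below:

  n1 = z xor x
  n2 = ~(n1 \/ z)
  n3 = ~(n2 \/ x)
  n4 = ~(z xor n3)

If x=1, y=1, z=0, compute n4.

1

n1 = 0 xor 1 = 1
n2 = ~(1 \/ 0) = 0
n3 = ~(0 \/ 1) = 0
n4 = ~(0 xor 0) = 1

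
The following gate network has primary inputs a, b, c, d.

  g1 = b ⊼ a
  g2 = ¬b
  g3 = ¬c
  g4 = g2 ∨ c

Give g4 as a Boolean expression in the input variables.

¬b ∨ c

g2 = ¬b
g4 = g2 ∨ c = ¬b ∨ c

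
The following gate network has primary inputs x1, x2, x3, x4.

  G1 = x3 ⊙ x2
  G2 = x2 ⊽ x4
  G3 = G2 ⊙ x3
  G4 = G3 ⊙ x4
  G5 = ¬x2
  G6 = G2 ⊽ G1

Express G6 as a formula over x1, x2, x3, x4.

(x2 ⊽ x4) ⊽ (x3 ⊙ x2)

G1 = x3 ⊙ x2
G2 = x2 ⊽ x4
G6 = G2 ⊽ G1 = (x2 ⊽ x4) ⊽ (x3 ⊙ x2)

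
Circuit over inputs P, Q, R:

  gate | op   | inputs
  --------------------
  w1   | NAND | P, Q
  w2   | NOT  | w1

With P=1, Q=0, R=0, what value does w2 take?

0

w1 = 1 NAND 0 = 1
w2 = NOT 1 = 0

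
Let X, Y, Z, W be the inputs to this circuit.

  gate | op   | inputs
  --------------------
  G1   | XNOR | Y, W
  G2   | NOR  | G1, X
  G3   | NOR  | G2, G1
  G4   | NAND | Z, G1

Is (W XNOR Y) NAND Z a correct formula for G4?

Yes

G1 = Y XNOR W
G4 = Z NAND G1 = Z NAND (Y XNOR W)
At X=0, Y=0, Z=1, W=0: circuit gives 0, formula gives 0.
At X=0, Y=0, Z=0, W=0: circuit gives 1, formula gives 1.
Agrees on all 16 inputs.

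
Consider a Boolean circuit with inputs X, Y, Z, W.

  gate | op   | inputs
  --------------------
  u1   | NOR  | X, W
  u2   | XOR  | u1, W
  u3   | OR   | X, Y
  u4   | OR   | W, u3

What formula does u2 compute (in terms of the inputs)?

u1 = X NOR W
u2 = u1 XOR W = (X NOR W) XOR W

(X NOR W) XOR W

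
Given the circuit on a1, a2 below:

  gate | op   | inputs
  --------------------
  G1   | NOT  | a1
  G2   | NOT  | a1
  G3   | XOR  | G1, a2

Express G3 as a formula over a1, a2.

G1 = NOT a1
G3 = G1 XOR a2 = NOT a1 XOR a2

NOT a1 XOR a2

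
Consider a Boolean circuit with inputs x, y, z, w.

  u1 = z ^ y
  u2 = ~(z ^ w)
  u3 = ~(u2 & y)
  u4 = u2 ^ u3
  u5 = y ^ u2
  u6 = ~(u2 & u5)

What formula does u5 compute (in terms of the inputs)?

y ^ (~(z ^ w))

u2 = ~(z ^ w)
u5 = y ^ u2 = y ^ (~(z ^ w))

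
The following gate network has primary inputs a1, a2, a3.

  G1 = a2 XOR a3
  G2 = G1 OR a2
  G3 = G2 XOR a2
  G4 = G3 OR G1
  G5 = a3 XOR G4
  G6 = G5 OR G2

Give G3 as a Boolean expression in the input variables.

G1 = a2 XOR a3
G2 = G1 OR a2 = (a2 XOR a3) OR a2
G3 = G2 XOR a2 = ((a2 XOR a3) OR a2) XOR a2

((a2 XOR a3) OR a2) XOR a2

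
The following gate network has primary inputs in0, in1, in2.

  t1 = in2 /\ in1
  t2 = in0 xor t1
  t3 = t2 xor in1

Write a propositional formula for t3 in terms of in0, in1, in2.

t1 = in2 /\ in1
t2 = in0 xor t1 = in0 xor (in2 /\ in1)
t3 = t2 xor in1 = (in0 xor (in2 /\ in1)) xor in1

(in0 xor (in2 /\ in1)) xor in1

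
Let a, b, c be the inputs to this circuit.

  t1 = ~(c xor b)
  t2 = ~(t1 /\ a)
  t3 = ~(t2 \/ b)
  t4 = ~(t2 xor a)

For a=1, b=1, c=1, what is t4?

0

t1 = ~(1 xor 1) = 1
t2 = ~(1 /\ 1) = 0
t4 = ~(0 xor 1) = 0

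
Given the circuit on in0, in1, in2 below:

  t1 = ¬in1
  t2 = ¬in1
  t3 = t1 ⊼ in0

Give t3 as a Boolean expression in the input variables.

¬in1 ⊼ in0

t1 = ¬in1
t3 = t1 ⊼ in0 = ¬in1 ⊼ in0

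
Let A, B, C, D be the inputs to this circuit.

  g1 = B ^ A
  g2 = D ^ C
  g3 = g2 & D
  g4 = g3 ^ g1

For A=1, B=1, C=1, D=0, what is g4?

0

g1 = 1 ^ 1 = 0
g2 = 0 ^ 1 = 1
g3 = 1 & 0 = 0
g4 = 0 ^ 0 = 0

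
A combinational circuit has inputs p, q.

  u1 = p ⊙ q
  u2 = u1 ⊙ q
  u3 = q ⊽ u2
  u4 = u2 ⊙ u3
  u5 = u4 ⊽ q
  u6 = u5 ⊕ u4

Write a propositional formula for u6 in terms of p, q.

u1 = p ⊙ q
u2 = u1 ⊙ q = (p ⊙ q) ⊙ q
u3 = q ⊽ u2 = q ⊽ ((p ⊙ q) ⊙ q)
u4 = u2 ⊙ u3 = ((p ⊙ q) ⊙ q) ⊙ (q ⊽ ((p ⊙ q) ⊙ q))
u5 = u4 ⊽ q = (((p ⊙ q) ⊙ q) ⊙ (q ⊽ ((p ⊙ q) ⊙ q))) ⊽ q
u6 = u5 ⊕ u4 = ((((p ⊙ q) ⊙ q) ⊙ (q ⊽ ((p ⊙ q) ⊙ q))) ⊽ q) ⊕ (((p ⊙ q) ⊙ q) ⊙ (q ⊽ ((p ⊙ q) ⊙ q)))

((((p ⊙ q) ⊙ q) ⊙ (q ⊽ ((p ⊙ q) ⊙ q))) ⊽ q) ⊕ (((p ⊙ q) ⊙ q) ⊙ (q ⊽ ((p ⊙ q) ⊙ q)))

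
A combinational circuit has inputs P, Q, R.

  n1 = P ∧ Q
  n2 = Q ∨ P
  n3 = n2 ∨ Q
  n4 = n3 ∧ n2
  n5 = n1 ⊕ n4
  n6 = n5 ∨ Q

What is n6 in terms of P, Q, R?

((P ∧ Q) ⊕ (((Q ∨ P) ∨ Q) ∧ (Q ∨ P))) ∨ Q

n1 = P ∧ Q
n2 = Q ∨ P
n3 = n2 ∨ Q = (Q ∨ P) ∨ Q
n4 = n3 ∧ n2 = ((Q ∨ P) ∨ Q) ∧ (Q ∨ P)
n5 = n1 ⊕ n4 = (P ∧ Q) ⊕ (((Q ∨ P) ∨ Q) ∧ (Q ∨ P))
n6 = n5 ∨ Q = ((P ∧ Q) ⊕ (((Q ∨ P) ∨ Q) ∧ (Q ∨ P))) ∨ Q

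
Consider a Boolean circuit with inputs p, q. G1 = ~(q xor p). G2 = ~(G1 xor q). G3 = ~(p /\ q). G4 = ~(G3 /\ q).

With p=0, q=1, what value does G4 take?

G3 = ~(0 /\ 1) = 1
G4 = ~(1 /\ 1) = 0

0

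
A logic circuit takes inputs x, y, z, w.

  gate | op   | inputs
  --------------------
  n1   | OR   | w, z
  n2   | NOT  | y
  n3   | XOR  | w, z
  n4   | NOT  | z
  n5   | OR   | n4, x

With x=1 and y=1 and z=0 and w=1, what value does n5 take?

n4 = NOT 0 = 1
n5 = 1 OR 1 = 1

1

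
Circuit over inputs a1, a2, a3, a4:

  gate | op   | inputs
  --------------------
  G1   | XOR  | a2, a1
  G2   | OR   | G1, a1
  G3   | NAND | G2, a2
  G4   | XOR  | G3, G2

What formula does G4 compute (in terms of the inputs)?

(((a2 XOR a1) OR a1) NAND a2) XOR ((a2 XOR a1) OR a1)

G1 = a2 XOR a1
G2 = G1 OR a1 = (a2 XOR a1) OR a1
G3 = G2 NAND a2 = ((a2 XOR a1) OR a1) NAND a2
G4 = G3 XOR G2 = (((a2 XOR a1) OR a1) NAND a2) XOR ((a2 XOR a1) OR a1)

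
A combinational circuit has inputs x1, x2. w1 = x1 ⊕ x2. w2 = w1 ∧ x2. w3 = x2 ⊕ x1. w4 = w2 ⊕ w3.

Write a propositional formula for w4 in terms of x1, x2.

((x1 ⊕ x2) ∧ x2) ⊕ (x2 ⊕ x1)

w1 = x1 ⊕ x2
w2 = w1 ∧ x2 = (x1 ⊕ x2) ∧ x2
w3 = x2 ⊕ x1
w4 = w2 ⊕ w3 = ((x1 ⊕ x2) ∧ x2) ⊕ (x2 ⊕ x1)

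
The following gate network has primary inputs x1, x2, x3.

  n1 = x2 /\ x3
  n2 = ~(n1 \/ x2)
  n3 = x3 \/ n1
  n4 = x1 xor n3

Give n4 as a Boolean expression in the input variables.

x1 xor (x3 \/ (x2 /\ x3))

n1 = x2 /\ x3
n3 = x3 \/ n1 = x3 \/ (x2 /\ x3)
n4 = x1 xor n3 = x1 xor (x3 \/ (x2 /\ x3))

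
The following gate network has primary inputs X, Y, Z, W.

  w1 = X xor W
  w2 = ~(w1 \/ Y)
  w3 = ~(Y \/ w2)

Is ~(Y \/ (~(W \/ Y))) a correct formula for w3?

No

w1 = X xor W
w2 = ~(w1 \/ Y) = ~((X xor W) \/ Y)
w3 = ~(Y \/ w2) = ~(Y \/ (~((X xor W) \/ Y)))
At X=1, Y=0, Z=0, W=0: circuit gives 1, formula gives 0.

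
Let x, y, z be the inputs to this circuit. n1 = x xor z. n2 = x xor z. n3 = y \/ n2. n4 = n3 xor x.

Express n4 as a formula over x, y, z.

(y \/ (x xor z)) xor x

n2 = x xor z
n3 = y \/ n2 = y \/ (x xor z)
n4 = n3 xor x = (y \/ (x xor z)) xor x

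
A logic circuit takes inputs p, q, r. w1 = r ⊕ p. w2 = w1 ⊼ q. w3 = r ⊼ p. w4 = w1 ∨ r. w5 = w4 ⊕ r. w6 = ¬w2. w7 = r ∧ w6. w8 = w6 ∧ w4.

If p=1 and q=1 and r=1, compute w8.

0

w1 = 1 ⊕ 1 = 0
w2 = 0 ⊼ 1 = 1
w4 = 0 ∨ 1 = 1
w6 = ¬1 = 0
w8 = 0 ∧ 1 = 0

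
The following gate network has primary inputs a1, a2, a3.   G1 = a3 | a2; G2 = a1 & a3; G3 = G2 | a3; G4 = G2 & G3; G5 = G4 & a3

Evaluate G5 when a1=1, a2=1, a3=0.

G2 = 1 & 0 = 0
G3 = 0 | 0 = 0
G4 = 0 & 0 = 0
G5 = 0 & 0 = 0

0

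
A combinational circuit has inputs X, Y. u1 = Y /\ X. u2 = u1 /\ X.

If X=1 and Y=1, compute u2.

1

u1 = 1 /\ 1 = 1
u2 = 1 /\ 1 = 1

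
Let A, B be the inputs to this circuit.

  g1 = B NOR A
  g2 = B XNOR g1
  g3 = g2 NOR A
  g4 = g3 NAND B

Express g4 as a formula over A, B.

g1 = B NOR A
g2 = B XNOR g1 = B XNOR (B NOR A)
g3 = g2 NOR A = (B XNOR (B NOR A)) NOR A
g4 = g3 NAND B = ((B XNOR (B NOR A)) NOR A) NAND B

((B XNOR (B NOR A)) NOR A) NAND B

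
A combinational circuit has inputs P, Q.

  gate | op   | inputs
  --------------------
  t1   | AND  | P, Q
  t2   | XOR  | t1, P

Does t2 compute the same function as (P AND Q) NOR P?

t1 = P AND Q
t2 = t1 XOR P = (P AND Q) XOR P
At P=0, Q=0: circuit gives 0, formula gives 1.

No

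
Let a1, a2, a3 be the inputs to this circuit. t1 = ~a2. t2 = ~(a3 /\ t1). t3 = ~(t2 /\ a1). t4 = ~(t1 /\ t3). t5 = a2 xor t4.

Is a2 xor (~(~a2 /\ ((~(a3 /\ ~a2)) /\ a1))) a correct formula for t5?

t1 = ~a2
t2 = ~(a3 /\ t1) = ~(a3 /\ ~a2)
t3 = ~(t2 /\ a1) = ~((~(a3 /\ ~a2)) /\ a1)
t4 = ~(t1 /\ t3) = ~(~a2 /\ (~((~(a3 /\ ~a2)) /\ a1)))
t5 = a2 xor t4 = a2 xor (~(~a2 /\ (~((~(a3 /\ ~a2)) /\ a1))))
At a1=0, a2=0, a3=0: circuit gives 0, formula gives 1.

No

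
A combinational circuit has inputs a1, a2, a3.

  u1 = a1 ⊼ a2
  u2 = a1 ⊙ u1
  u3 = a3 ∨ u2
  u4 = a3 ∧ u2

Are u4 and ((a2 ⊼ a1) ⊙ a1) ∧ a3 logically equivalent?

Yes

u1 = a1 ⊼ a2
u2 = a1 ⊙ u1 = a1 ⊙ (a1 ⊼ a2)
u4 = a3 ∧ u2 = a3 ∧ (a1 ⊙ (a1 ⊼ a2))
At a1=0, a2=0, a3=0: circuit gives 0, formula gives 0.
At a1=1, a2=0, a3=1: circuit gives 1, formula gives 1.
Agrees on all 8 inputs.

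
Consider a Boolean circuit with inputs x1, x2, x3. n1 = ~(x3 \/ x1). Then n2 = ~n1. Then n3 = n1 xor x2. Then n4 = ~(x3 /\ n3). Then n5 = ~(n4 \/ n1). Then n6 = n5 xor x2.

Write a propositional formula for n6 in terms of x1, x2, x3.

n1 = ~(x3 \/ x1)
n3 = n1 xor x2 = (~(x3 \/ x1)) xor x2
n4 = ~(x3 /\ n3) = ~(x3 /\ ((~(x3 \/ x1)) xor x2))
n5 = ~(n4 \/ n1) = ~((~(x3 /\ ((~(x3 \/ x1)) xor x2))) \/ (~(x3 \/ x1)))
n6 = n5 xor x2 = (~((~(x3 /\ ((~(x3 \/ x1)) xor x2))) \/ (~(x3 \/ x1)))) xor x2

(~((~(x3 /\ ((~(x3 \/ x1)) xor x2))) \/ (~(x3 \/ x1)))) xor x2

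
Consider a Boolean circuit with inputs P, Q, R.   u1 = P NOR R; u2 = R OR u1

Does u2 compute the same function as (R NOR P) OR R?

u1 = P NOR R
u2 = R OR u1 = R OR (P NOR R)
At P=1, Q=0, R=0: circuit gives 0, formula gives 0.
At P=0, Q=0, R=0: circuit gives 1, formula gives 1.
Agrees on all 8 inputs.

Yes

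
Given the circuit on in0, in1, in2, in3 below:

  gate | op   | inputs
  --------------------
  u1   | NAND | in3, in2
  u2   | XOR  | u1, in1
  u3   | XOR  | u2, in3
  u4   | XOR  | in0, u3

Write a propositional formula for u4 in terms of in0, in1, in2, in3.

u1 = in3 NAND in2
u2 = u1 XOR in1 = (in3 NAND in2) XOR in1
u3 = u2 XOR in3 = ((in3 NAND in2) XOR in1) XOR in3
u4 = in0 XOR u3 = in0 XOR (((in3 NAND in2) XOR in1) XOR in3)

in0 XOR (((in3 NAND in2) XOR in1) XOR in3)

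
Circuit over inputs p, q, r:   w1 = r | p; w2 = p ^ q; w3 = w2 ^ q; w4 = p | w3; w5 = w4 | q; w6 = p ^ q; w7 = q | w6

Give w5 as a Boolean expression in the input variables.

(p | ((p ^ q) ^ q)) | q

w2 = p ^ q
w3 = w2 ^ q = (p ^ q) ^ q
w4 = p | w3 = p | ((p ^ q) ^ q)
w5 = w4 | q = (p | ((p ^ q) ^ q)) | q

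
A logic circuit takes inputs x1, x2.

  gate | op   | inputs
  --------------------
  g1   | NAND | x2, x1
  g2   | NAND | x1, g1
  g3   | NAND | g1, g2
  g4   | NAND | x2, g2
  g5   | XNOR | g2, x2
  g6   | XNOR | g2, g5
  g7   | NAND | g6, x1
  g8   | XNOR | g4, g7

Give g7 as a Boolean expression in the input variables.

g1 = x2 NAND x1
g2 = x1 NAND g1 = x1 NAND (x2 NAND x1)
g5 = g2 XNOR x2 = (x1 NAND (x2 NAND x1)) XNOR x2
g6 = g2 XNOR g5 = (x1 NAND (x2 NAND x1)) XNOR ((x1 NAND (x2 NAND x1)) XNOR x2)
g7 = g6 NAND x1 = ((x1 NAND (x2 NAND x1)) XNOR ((x1 NAND (x2 NAND x1)) XNOR x2)) NAND x1

((x1 NAND (x2 NAND x1)) XNOR ((x1 NAND (x2 NAND x1)) XNOR x2)) NAND x1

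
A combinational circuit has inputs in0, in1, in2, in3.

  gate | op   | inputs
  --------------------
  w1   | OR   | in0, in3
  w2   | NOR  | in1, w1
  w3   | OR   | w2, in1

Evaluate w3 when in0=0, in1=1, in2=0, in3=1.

w1 = 0 OR 1 = 1
w2 = 1 NOR 1 = 0
w3 = 0 OR 1 = 1

1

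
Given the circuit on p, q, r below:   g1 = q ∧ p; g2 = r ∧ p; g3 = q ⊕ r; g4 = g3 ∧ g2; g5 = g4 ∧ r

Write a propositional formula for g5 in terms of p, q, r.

((q ⊕ r) ∧ (r ∧ p)) ∧ r

g2 = r ∧ p
g3 = q ⊕ r
g4 = g3 ∧ g2 = (q ⊕ r) ∧ (r ∧ p)
g5 = g4 ∧ r = ((q ⊕ r) ∧ (r ∧ p)) ∧ r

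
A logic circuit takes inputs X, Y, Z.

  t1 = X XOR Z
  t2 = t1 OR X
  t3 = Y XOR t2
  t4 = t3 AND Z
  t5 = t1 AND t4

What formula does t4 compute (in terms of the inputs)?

t1 = X XOR Z
t2 = t1 OR X = (X XOR Z) OR X
t3 = Y XOR t2 = Y XOR ((X XOR Z) OR X)
t4 = t3 AND Z = (Y XOR ((X XOR Z) OR X)) AND Z

(Y XOR ((X XOR Z) OR X)) AND Z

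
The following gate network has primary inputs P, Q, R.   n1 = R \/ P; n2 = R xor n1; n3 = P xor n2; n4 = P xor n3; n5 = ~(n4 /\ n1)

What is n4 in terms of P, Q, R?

P xor (P xor (R xor (R \/ P)))

n1 = R \/ P
n2 = R xor n1 = R xor (R \/ P)
n3 = P xor n2 = P xor (R xor (R \/ P))
n4 = P xor n3 = P xor (P xor (R xor (R \/ P)))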